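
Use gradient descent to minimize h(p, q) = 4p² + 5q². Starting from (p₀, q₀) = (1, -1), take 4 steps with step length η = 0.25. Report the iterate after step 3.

∇h = (8p, 10q)
(p₁, q₁) = (1, -1) − 0.25·(8, -10) = (-1, 1.5)
(p₂, q₂) = (-1, 1.5) − 0.25·(-8, 15) = (1, -2.25)
(p₃, q₃) = (1, -2.25) − 0.25·(8, -22.5) = (-1, 3.375)

(-1, 3.375)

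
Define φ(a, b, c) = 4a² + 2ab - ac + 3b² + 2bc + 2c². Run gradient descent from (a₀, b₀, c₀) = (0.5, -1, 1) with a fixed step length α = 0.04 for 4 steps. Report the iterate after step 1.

(0.46, -0.88, 0.94)

∇φ = (8a + 2b - c, 2a + 6b + 2c, -a + 2b + 4c)
(a₁, b₁, c₁) = (0.5, -1, 1) − 0.04·(1, -3, 1.5) = (0.46, -0.88, 0.94)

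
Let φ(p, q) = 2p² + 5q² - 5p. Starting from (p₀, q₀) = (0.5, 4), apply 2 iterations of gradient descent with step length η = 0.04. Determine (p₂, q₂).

(0.7208, 1.44)

∇φ = (4p - 5, 10q)
(p₁, q₁) = (0.5, 4) − 0.04·(-3, 40) = (0.62, 2.4)
(p₂, q₂) = (0.62, 2.4) − 0.04·(-2.52, 24) = (0.7208, 1.44)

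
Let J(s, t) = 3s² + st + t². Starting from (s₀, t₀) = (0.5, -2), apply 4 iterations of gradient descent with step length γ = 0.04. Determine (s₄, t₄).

(0.36180992, -1.4951936)

∇J = (6s + t, s + 2t)
Step 1: at (0.5, -2), ∇J = (1, -3.5) → (0.5, -2) − 0.04·(1, -3.5) = (0.46, -1.86)
Step 2: at (0.46, -1.86), ∇J = (0.9, -3.26) → (0.46, -1.86) − 0.04·(0.9, -3.26) = (0.424, -1.7296)
Step 3: at (0.424, -1.7296), ∇J = (0.8144, -3.0352) → (0.424, -1.7296) − 0.04·(0.8144, -3.0352) = (0.391424, -1.608192)
Step 4: at (0.391424, -1.608192), ∇J = (0.740352, -2.82496) → (0.391424, -1.608192) − 0.04·(0.740352, -2.82496) = (0.36180992, -1.4951936)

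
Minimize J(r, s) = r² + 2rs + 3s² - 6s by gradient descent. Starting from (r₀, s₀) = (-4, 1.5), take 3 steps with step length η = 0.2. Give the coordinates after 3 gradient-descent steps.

∇J = (2r + 2s, 2r + 6s - 6)
Step 1: at (-4, 1.5), ∇J = (-5, -5) → (-4, 1.5) − 0.2·(-5, -5) = (-3, 2.5)
Step 2: at (-3, 2.5), ∇J = (-1, 3) → (-3, 2.5) − 0.2·(-1, 3) = (-2.8, 1.9)
Step 3: at (-2.8, 1.9), ∇J = (-1.8, -0.2) → (-2.8, 1.9) − 0.2·(-1.8, -0.2) = (-2.44, 1.94)

(-2.44, 1.94)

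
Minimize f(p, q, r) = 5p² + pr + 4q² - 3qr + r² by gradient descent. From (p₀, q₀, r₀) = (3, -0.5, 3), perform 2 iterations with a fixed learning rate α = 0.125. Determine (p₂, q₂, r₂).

∇f = (10p + r, 8q - 3r, p - 3q + 2r)
(p₁, q₁, r₁) = (3, -0.5, 3) − 0.125·(33, -13, 10.5) = (-1.125, 1.125, 1.6875)
(p₂, q₂, r₂) = (-1.125, 1.125, 1.6875) − 0.125·(-9.5625, 3.9375, -1.125) = (0.0703125, 0.6328125, 1.828125)

(0.0703125, 0.6328125, 1.828125)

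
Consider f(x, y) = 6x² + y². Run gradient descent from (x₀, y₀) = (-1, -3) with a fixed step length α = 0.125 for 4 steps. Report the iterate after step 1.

(0.5, -2.25)

∇f = (12x, 2y)
Step 1: at (-1, -3), ∇f = (-12, -6) → (-1, -3) − 0.125·(-12, -6) = (0.5, -2.25)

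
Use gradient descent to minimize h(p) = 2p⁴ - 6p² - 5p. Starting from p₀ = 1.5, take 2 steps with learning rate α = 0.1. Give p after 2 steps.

1.8552

h′(p) = 8p³ - 12p - 5
p₁ = 1.5 − 0.1·4 = 1.1
p₂ = 1.1 − 0.1·(-7.552) = 1.8552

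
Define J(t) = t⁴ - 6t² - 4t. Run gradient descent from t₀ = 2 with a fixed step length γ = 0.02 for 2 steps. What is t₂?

J′(t) = 4t³ - 12t - 4
Step 1: J′(2) = 4; t₁ = 2 − 0.02·4 = 1.92
Step 2: J′(1.92) = 1.271552; t₂ = 1.92 − 0.02·1.271552 = 1.89456896

1.89456896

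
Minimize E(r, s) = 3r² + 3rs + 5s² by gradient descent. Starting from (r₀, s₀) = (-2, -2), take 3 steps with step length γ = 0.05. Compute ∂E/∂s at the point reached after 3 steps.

-1.24075

∇E = (6r + 3s, 3r + 10s)
(r₁, s₁) = (-2, -2) − 0.05·(-18, -26) = (-1.1, -0.7)
(r₂, s₂) = (-1.1, -0.7) − 0.05·(-8.7, -10.3) = (-0.665, -0.185)
(r₃, s₃) = (-0.665, -0.185) − 0.05·(-4.545, -3.845) = (-0.43775, 0.00725)
∂E/∂s at (-0.43775, 0.00725) = -1.24075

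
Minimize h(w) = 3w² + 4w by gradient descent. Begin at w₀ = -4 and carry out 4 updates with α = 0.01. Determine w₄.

h′(w) = 6w + 4
w₁ = -4 − 0.01·(-20) = -3.8
w₂ = -3.8 − 0.01·(-18.8) = -3.612
w₃ = -3.612 − 0.01·(-17.672) = -3.43528
w₄ = -3.43528 − 0.01·(-16.61168) = -3.2691632

-3.2691632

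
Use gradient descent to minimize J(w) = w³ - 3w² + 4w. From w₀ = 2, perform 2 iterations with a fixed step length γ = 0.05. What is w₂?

J′(w) = 3w² - 6w + 4
Step 1: J′(2) = 4; w₁ = 2 − 0.05·4 = 1.8
Step 2: J′(1.8) = 2.92; w₂ = 1.8 − 0.05·2.92 = 1.654

1.654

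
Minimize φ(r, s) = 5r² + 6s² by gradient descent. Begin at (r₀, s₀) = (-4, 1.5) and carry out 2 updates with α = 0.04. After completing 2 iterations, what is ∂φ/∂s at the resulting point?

4.8672

∇φ = (10r, 12s)
Step 1: at (-4, 1.5), ∇φ = (-40, 18) → (-4, 1.5) − 0.04·(-40, 18) = (-2.4, 0.78)
Step 2: at (-2.4, 0.78), ∇φ = (-24, 9.36) → (-2.4, 0.78) − 0.04·(-24, 9.36) = (-1.44, 0.4056)
∂φ/∂s at (-1.44, 0.4056) = 4.8672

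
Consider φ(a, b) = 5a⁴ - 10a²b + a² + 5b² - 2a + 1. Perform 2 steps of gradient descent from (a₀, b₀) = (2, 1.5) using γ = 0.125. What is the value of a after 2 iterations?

2973.6328125

∇φ = (20a³ - 20ab + 2a - 2, -10a² + 10b)
Step 1: at (2, 1.5), ∇φ = (102, -25) → (2, 1.5) − 0.125·(102, -25) = (-10.75, 4.625)
Step 2: at (-10.75, 4.625), ∇φ = (-23875.0625, -1109.375) → (-10.75, 4.625) − 0.125·(-23875.0625, -1109.375) = (2973.6328125, 143.296875)
a = 2973.6328125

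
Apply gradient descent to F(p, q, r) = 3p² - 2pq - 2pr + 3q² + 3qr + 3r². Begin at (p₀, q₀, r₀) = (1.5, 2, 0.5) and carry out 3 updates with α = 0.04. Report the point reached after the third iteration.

(0.997216, 1.049792, 0.027584)

∇F = (6p - 2q - 2r, -2p + 6q + 3r, -2p + 3q + 6r)
(p₁, q₁, r₁) = (1.5, 2, 0.5) − 0.04·(4, 10.5, 6) = (1.34, 1.58, 0.26)
(p₂, q₂, r₂) = (1.34, 1.58, 0.26) − 0.04·(4.36, 7.58, 3.62) = (1.1656, 1.2768, 0.1152)
(p₃, q₃, r₃) = (1.1656, 1.2768, 0.1152) − 0.04·(4.2096, 5.6752, 2.1904) = (0.997216, 1.049792, 0.027584)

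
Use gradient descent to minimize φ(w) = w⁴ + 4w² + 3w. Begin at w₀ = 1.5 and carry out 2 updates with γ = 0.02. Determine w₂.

φ′(w) = 4w³ + 8w + 3
w₁ = 1.5 − 0.02·28.5 = 0.93
w₂ = 0.93 − 0.02·13.657428 = 0.65685144

0.65685144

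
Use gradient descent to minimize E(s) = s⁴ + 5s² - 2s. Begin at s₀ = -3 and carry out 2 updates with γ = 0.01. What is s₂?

E′(s) = 4s³ + 10s - 2
Step 1: E′(-3) = -140; s₁ = -3 − 0.01·(-140) = -1.6
Step 2: E′(-1.6) = -34.384; s₂ = -1.6 − 0.01·(-34.384) = -1.25616

-1.25616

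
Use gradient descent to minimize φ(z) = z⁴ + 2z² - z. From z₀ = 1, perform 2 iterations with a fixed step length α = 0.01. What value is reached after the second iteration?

0.87062572

φ′(z) = 4z³ + 4z - 1
Step 1: φ′(1) = 7; z₁ = 1 − 0.01·7 = 0.93
Step 2: φ′(0.93) = 5.937428; z₂ = 0.93 − 0.01·5.937428 = 0.87062572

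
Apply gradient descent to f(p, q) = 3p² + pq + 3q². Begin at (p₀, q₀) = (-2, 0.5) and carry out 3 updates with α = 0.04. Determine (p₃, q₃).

∇f = (6p + q, p + 6q)
(p₁, q₁) = (-2, 0.5) − 0.04·(-11.5, 1) = (-1.54, 0.46)
(p₂, q₂) = (-1.54, 0.46) − 0.04·(-8.78, 1.22) = (-1.1888, 0.4112)
(p₃, q₃) = (-1.1888, 0.4112) − 0.04·(-6.7216, 1.2784) = (-0.919936, 0.360064)

(-0.919936, 0.360064)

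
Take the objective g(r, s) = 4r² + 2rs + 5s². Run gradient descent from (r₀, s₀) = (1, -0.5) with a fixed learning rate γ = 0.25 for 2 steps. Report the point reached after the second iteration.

(0.625, 0)

∇g = (8r + 2s, 2r + 10s)
(r₁, s₁) = (1, -0.5) − 0.25·(7, -3) = (-0.75, 0.25)
(r₂, s₂) = (-0.75, 0.25) − 0.25·(-5.5, 1) = (0.625, 0)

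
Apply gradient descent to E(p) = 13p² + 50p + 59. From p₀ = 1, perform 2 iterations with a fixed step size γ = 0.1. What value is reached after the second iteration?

5.56

E′(p) = 26p + 50
Step 1: E′(1) = 76; p₁ = 1 − 0.1·76 = -6.6
Step 2: E′(-6.6) = -121.6; p₂ = -6.6 − 0.1·(-121.6) = 5.56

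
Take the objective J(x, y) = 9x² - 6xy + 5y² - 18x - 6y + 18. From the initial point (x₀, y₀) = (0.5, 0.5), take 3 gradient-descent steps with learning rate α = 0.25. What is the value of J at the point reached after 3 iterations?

∇J = (18x - 6y - 18, -6x + 10y - 6)
Step 1: at (0.5, 0.5), ∇J = (-12, -4) → (0.5, 0.5) − 0.25·(-12, -4) = (3.5, 1.5)
Step 2: at (3.5, 1.5), ∇J = (36, -12) → (3.5, 1.5) − 0.25·(36, -12) = (-5.5, 4.5)
Step 3: at (-5.5, 4.5), ∇J = (-144, 72) → (-5.5, 4.5) − 0.25·(-144, 72) = (30.5, -13.5)
J(30.5, -13.5) = 11304

11304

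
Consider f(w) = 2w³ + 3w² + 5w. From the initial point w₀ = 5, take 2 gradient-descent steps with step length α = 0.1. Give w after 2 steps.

-115.25

f′(w) = 6w² + 6w + 5
Step 1: f′(5) = 185; w₁ = 5 − 0.1·185 = -13.5
Step 2: f′(-13.5) = 1017.5; w₂ = -13.5 − 0.1·1017.5 = -115.25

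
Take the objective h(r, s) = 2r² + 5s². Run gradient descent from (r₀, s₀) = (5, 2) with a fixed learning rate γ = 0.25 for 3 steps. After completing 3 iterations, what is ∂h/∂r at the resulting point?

0

∇h = (4r, 10s)
(r₁, s₁) = (5, 2) − 0.25·(20, 20) = (0, -3)
(r₂, s₂) = (0, -3) − 0.25·(0, -30) = (0, 4.5)
(r₃, s₃) = (0, 4.5) − 0.25·(0, 45) = (0, -6.75)
∂h/∂r at (0, -6.75) = 0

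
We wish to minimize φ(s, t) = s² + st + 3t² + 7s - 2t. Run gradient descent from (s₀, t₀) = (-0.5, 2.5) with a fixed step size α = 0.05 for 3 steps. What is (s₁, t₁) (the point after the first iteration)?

(-0.925, 1.875)

∇φ = (2s + t + 7, s + 6t - 2)
(s₁, t₁) = (-0.5, 2.5) − 0.05·(8.5, 12.5) = (-0.925, 1.875)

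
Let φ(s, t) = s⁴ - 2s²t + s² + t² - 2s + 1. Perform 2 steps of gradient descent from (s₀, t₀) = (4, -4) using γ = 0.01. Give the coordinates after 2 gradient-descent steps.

(0.62243104, -3.517048)

∇φ = (4s³ - 4st + 2s - 2, -2s² + 2t)
Step 1: at (4, -4), ∇φ = (326, -40) → (4, -4) − 0.01·(326, -40) = (0.74, -3.6)
Step 2: at (0.74, -3.6), ∇φ = (11.756896, -8.2952) → (0.74, -3.6) − 0.01·(11.756896, -8.2952) = (0.62243104, -3.517048)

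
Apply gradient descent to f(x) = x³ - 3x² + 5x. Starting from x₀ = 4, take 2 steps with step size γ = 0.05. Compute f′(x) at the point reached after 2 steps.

5.561847921875

f′(x) = 3x² - 6x + 5
x₁ = 4 − 0.05·29 = 2.55
x₂ = 2.55 − 0.05·9.2075 = 2.089625
f′(x) at (2.089625) = 5.561847921875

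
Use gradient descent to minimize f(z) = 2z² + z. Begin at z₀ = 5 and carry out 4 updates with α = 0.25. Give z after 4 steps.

-0.25

f′(z) = 4z + 1
Step 1: f′(5) = 21; z₁ = 5 − 0.25·21 = -0.25
Step 2: f′(-0.25) = 0; z₂ = -0.25 − 0.25·0 = -0.25
Step 3: f′(-0.25) = 0; z₃ = -0.25 − 0.25·0 = -0.25
Step 4: f′(-0.25) = 0; z₄ = -0.25 − 0.25·0 = -0.25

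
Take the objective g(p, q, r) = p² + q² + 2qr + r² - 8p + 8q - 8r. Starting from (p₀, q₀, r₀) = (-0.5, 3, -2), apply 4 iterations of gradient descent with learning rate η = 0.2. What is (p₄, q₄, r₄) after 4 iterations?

∇g = (2p - 8, 2q + 2r + 8, 2q + 2r - 8)
(p₁, q₁, r₁) = (-0.5, 3, -2) − 0.2·(-9, 10, -6) = (1.3, 1, -0.8)
(p₂, q₂, r₂) = (1.3, 1, -0.8) − 0.2·(-5.4, 8.4, -7.6) = (2.38, -0.68, 0.72)
(p₃, q₃, r₃) = (2.38, -0.68, 0.72) − 0.2·(-3.24, 8.08, -7.92) = (3.028, -2.296, 2.304)
(p₄, q₄, r₄) = (3.028, -2.296, 2.304) − 0.2·(-1.944, 8.016, -7.984) = (3.4168, -3.8992, 3.9008)

(3.4168, -3.8992, 3.9008)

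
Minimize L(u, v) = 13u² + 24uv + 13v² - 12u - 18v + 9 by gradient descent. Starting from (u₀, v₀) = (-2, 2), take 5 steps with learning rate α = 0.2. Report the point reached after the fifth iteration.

(17713.46112, 17716.53888)

∇L = (26u + 24v - 12, 24u + 26v - 18)
(u₁, v₁) = (-2, 2) − 0.2·(-16, -14) = (1.2, 4.8)
(u₂, v₂) = (1.2, 4.8) − 0.2·(134.4, 135.6) = (-25.68, -22.32)
(u₃, v₃) = (-25.68, -22.32) − 0.2·(-1215.36, -1214.64) = (217.392, 220.608)
(u₄, v₄) = (217.392, 220.608) − 0.2·(10934.784, 10935.216) = (-1969.5648, -1966.4352)
(u₅, v₅) = (-1969.5648, -1966.4352) − 0.2·(-98415.1296, -98414.8704) = (17713.46112, 17716.53888)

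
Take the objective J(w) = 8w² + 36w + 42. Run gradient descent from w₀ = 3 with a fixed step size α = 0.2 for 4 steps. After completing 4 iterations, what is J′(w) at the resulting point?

1967.7504

J′(w) = 16w + 36
Step 1: J′(3) = 84; w₁ = 3 − 0.2·84 = -13.8
Step 2: J′(-13.8) = -184.8; w₂ = -13.8 − 0.2·(-184.8) = 23.16
Step 3: J′(23.16) = 406.56; w₃ = 23.16 − 0.2·406.56 = -58.152
Step 4: J′(-58.152) = -894.432; w₄ = -58.152 − 0.2·(-894.432) = 120.7344
J′(w) at (120.7344) = 1967.7504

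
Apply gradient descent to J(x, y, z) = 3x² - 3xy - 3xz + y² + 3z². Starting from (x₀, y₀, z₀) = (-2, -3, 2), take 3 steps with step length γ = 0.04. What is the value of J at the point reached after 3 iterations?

∇J = (6x - 3y - 3z, -3x + 2y, -3x + 6z)
Step 1: at (-2, -3, 2), ∇J = (-9, 0, 18) → (-2, -3, 2) − 0.04·(-9, 0, 18) = (-1.64, -3, 1.28)
Step 2: at (-1.64, -3, 1.28), ∇J = (-4.68, -1.08, 12.6) → (-1.64, -3, 1.28) − 0.04·(-4.68, -1.08, 12.6) = (-1.4528, -2.9568, 0.776)
Step 3: at (-1.4528, -2.9568, 0.776), ∇J = (-2.1744, -1.5552, 9.0144) → (-1.4528, -2.9568, 0.776) − 0.04·(-2.1744, -1.5552, 9.0144) = (-1.365824, -2.894592, 0.415424)
J(-1.365824, -2.894592, 0.415424) = 4.334498279424

4.334498279424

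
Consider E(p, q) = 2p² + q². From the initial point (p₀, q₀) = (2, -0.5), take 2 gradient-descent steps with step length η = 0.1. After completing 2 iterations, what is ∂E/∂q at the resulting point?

∇E = (4p, 2q)
(p₁, q₁) = (2, -0.5) − 0.1·(8, -1) = (1.2, -0.4)
(p₂, q₂) = (1.2, -0.4) − 0.1·(4.8, -0.8) = (0.72, -0.32)
∂E/∂q at (0.72, -0.32) = -0.64

-0.64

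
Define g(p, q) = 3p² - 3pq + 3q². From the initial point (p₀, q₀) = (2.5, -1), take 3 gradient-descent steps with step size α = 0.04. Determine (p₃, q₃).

∇g = (6p - 3q, -3p + 6q)
Step 1: at (2.5, -1), ∇g = (18, -13.5) → (2.5, -1) − 0.04·(18, -13.5) = (1.78, -0.46)
Step 2: at (1.78, -0.46), ∇g = (12.06, -8.1) → (1.78, -0.46) − 0.04·(12.06, -8.1) = (1.2976, -0.136)
Step 3: at (1.2976, -0.136), ∇g = (8.1936, -4.7088) → (1.2976, -0.136) − 0.04·(8.1936, -4.7088) = (0.969856, 0.052352)

(0.969856, 0.052352)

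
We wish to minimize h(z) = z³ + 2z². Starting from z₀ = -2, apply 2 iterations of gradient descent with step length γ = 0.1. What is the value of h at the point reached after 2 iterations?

h′(z) = 3z² + 4z
Step 1: h′(-2) = 4; z₁ = -2 − 0.1·4 = -2.4
Step 2: h′(-2.4) = 7.68; z₂ = -2.4 − 0.1·7.68 = -3.168
h(-3.168) = -11.722309632

-11.722309632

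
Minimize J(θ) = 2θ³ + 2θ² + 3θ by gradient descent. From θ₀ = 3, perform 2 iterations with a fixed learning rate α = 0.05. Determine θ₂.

J′(θ) = 6θ² + 4θ + 3
Step 1: J′(3) = 69; θ₁ = 3 − 0.05·69 = -0.45
Step 2: J′(-0.45) = 2.415; θ₂ = -0.45 − 0.05·2.415 = -0.57075

-0.57075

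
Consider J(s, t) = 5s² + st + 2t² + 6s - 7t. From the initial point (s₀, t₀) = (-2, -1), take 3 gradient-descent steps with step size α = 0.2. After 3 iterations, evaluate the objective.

7.795136

∇J = (10s + t + 6, s + 4t - 7)
Step 1: at (-2, -1), ∇J = (-15, -13) → (-2, -1) − 0.2·(-15, -13) = (1, 1.6)
Step 2: at (1, 1.6), ∇J = (17.6, 0.4) → (1, 1.6) − 0.2·(17.6, 0.4) = (-2.52, 1.52)
Step 3: at (-2.52, 1.52), ∇J = (-17.68, -3.44) → (-2.52, 1.52) − 0.2·(-17.68, -3.44) = (1.016, 2.208)
J(1.016, 2.208) = 7.795136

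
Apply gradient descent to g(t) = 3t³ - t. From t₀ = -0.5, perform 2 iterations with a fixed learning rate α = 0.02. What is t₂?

-0.5546125

g′(t) = 9t² - 1
Step 1: g′(-0.5) = 1.25; t₁ = -0.5 − 0.02·1.25 = -0.525
Step 2: g′(-0.525) = 1.480625; t₂ = -0.525 − 0.02·1.480625 = -0.5546125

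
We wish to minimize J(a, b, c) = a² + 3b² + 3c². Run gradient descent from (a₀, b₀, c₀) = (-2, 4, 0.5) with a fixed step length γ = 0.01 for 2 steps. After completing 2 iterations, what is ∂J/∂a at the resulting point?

-3.8416

∇J = (2a, 6b, 6c)
(a₁, b₁, c₁) = (-2, 4, 0.5) − 0.01·(-4, 24, 3) = (-1.96, 3.76, 0.47)
(a₂, b₂, c₂) = (-1.96, 3.76, 0.47) − 0.01·(-3.92, 22.56, 2.82) = (-1.9208, 3.5344, 0.4418)
∂J/∂a at (-1.9208, 3.5344, 0.4418) = -3.8416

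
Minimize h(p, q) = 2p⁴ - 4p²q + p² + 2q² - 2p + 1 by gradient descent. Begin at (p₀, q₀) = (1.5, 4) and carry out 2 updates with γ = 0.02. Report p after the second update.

∇h = (8p³ - 8pq + 2p - 2, -4p² + 4q)
(p₁, q₁) = (1.5, 4) − 0.02·(-20, 7) = (1.9, 3.86)
(p₂, q₂) = (1.9, 3.86) − 0.02·(-2, 1) = (1.94, 3.84)
p = 1.94

1.94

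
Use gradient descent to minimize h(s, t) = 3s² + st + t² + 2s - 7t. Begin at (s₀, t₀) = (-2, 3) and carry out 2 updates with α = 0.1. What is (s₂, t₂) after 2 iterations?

(-1.05, 3.47)

∇h = (6s + t + 2, s + 2t - 7)
(s₁, t₁) = (-2, 3) − 0.1·(-7, -3) = (-1.3, 3.3)
(s₂, t₂) = (-1.3, 3.3) − 0.1·(-2.5, -1.7) = (-1.05, 3.47)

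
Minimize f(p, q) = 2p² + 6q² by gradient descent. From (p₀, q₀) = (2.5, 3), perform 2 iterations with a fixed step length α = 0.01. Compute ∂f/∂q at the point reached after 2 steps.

∇f = (4p, 12q)
Step 1: at (2.5, 3), ∇f = (10, 36) → (2.5, 3) − 0.01·(10, 36) = (2.4, 2.64)
Step 2: at (2.4, 2.64), ∇f = (9.6, 31.68) → (2.4, 2.64) − 0.01·(9.6, 31.68) = (2.304, 2.3232)
∂f/∂q at (2.304, 2.3232) = 27.8784

27.8784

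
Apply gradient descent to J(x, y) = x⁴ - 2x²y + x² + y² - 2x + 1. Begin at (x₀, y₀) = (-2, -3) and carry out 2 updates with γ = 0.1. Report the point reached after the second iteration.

∇J = (4x³ - 4xy + 2x - 2, -2x² + 2y)
(x₁, y₁) = (-2, -3) − 0.1·(-62, -14) = (4.2, -1.6)
(x₂, y₂) = (4.2, -1.6) − 0.1·(329.632, -38.48) = (-28.7632, 2.248)

(-28.7632, 2.248)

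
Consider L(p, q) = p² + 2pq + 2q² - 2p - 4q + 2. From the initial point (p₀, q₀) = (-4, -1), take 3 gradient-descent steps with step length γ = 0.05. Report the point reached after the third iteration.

(-2.584, 0.798)

∇L = (2p + 2q - 2, 2p + 4q - 4)
(p₁, q₁) = (-4, -1) − 0.05·(-12, -16) = (-3.4, -0.2)
(p₂, q₂) = (-3.4, -0.2) − 0.05·(-9.2, -11.6) = (-2.94, 0.38)
(p₃, q₃) = (-2.94, 0.38) − 0.05·(-7.12, -8.36) = (-2.584, 0.798)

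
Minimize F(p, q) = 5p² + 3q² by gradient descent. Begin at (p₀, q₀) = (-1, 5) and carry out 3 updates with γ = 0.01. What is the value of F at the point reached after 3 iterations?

∇F = (10p, 6q)
(p₁, q₁) = (-1, 5) − 0.01·(-10, 30) = (-0.9, 4.7)
(p₂, q₂) = (-0.9, 4.7) − 0.01·(-9, 28.2) = (-0.81, 4.418)
(p₃, q₃) = (-0.81, 4.418) − 0.01·(-8.1, 26.508) = (-0.729, 4.15292)
F(-0.729, 4.15292) = 54.3974385792

54.3974385792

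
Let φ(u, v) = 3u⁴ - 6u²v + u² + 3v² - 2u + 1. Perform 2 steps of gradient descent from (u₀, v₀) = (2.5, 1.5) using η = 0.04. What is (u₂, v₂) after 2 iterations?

∇φ = (12u³ - 12uv + 2u - 2, -6u² + 6v)
Step 1: at (2.5, 1.5), ∇φ = (145.5, -28.5) → (2.5, 1.5) − 0.04·(145.5, -28.5) = (-3.32, 2.64)
Step 2: at (-3.32, 2.64), ∇φ = (-342.594816, -50.2944) → (-3.32, 2.64) − 0.04·(-342.594816, -50.2944) = (10.38379264, 4.651776)

(10.38379264, 4.651776)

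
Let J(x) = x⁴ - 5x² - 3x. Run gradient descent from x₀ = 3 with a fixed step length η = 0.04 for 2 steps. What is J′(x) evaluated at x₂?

-4.193088

J′(x) = 4x³ - 10x - 3
Step 1: J′(3) = 75; x₁ = 3 − 0.04·75 = 0
Step 2: J′(0) = -3; x₂ = 0 − 0.04·(-3) = 0.12
J′(x) at (0.12) = -4.193088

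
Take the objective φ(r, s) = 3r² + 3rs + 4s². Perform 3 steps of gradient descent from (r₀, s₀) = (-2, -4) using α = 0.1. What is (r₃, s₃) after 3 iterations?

(0.136, -0.098)

∇φ = (6r + 3s, 3r + 8s)
Step 1: at (-2, -4), ∇φ = (-24, -38) → (-2, -4) − 0.1·(-24, -38) = (0.4, -0.2)
Step 2: at (0.4, -0.2), ∇φ = (1.8, -0.4) → (0.4, -0.2) − 0.1·(1.8, -0.4) = (0.22, -0.16)
Step 3: at (0.22, -0.16), ∇φ = (0.84, -0.62) → (0.22, -0.16) − 0.1·(0.84, -0.62) = (0.136, -0.098)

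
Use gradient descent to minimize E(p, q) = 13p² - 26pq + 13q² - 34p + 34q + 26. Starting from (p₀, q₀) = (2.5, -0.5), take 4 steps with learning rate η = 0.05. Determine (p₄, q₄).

(7.1992, -5.1992)

∇E = (26p - 26q - 34, -26p + 26q + 34)
Step 1: at (2.5, -0.5), ∇E = (44, -44) → (2.5, -0.5) − 0.05·(44, -44) = (0.3, 1.7)
Step 2: at (0.3, 1.7), ∇E = (-70.4, 70.4) → (0.3, 1.7) − 0.05·(-70.4, 70.4) = (3.82, -1.82)
Step 3: at (3.82, -1.82), ∇E = (112.64, -112.64) → (3.82, -1.82) − 0.05·(112.64, -112.64) = (-1.812, 3.812)
Step 4: at (-1.812, 3.812), ∇E = (-180.224, 180.224) → (-1.812, 3.812) − 0.05·(-180.224, 180.224) = (7.1992, -5.1992)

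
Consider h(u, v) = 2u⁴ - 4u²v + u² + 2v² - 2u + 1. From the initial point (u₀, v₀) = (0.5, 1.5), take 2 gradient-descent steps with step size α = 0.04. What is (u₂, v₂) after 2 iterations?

∇h = (8u³ - 8uv + 2u - 2, -4u² + 4v)
(u₁, v₁) = (0.5, 1.5) − 0.04·(-6, 5) = (0.74, 1.3)
(u₂, v₂) = (0.74, 1.3) − 0.04·(-4.974208, 3.0096) = (0.93896832, 1.179616)

(0.93896832, 1.179616)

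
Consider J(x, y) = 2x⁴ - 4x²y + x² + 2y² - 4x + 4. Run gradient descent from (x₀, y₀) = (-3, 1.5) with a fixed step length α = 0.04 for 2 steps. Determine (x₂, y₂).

∇J = (8x³ - 8xy + 2x - 4, -4x² + 4y)
(x₁, y₁) = (-3, 1.5) − 0.04·(-190, -30) = (4.6, 2.7)
(x₂, y₂) = (4.6, 2.7) − 0.04·(684.528, -73.84) = (-22.78112, 5.6536)

(-22.78112, 5.6536)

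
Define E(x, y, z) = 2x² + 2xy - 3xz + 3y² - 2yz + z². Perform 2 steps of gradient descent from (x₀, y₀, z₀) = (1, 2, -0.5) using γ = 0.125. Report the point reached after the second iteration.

(0.0625, 0.203125, 0.3359375)

∇E = (4x + 2y - 3z, 2x + 6y - 2z, -3x - 2y + 2z)
Step 1: at (1, 2, -0.5), ∇E = (9.5, 15, -8) → (1, 2, -0.5) − 0.125·(9.5, 15, -8) = (-0.1875, 0.125, 0.5)
Step 2: at (-0.1875, 0.125, 0.5), ∇E = (-2, -0.625, 1.3125) → (-0.1875, 0.125, 0.5) − 0.125·(-2, -0.625, 1.3125) = (0.0625, 0.203125, 0.3359375)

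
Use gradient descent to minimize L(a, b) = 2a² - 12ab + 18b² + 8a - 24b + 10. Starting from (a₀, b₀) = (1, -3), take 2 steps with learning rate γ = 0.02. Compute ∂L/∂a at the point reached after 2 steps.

∇L = (4a - 12b + 8, -12a + 36b - 24)
Step 1: at (1, -3), ∇L = (48, -144) → (1, -3) − 0.02·(48, -144) = (0.04, -0.12)
Step 2: at (0.04, -0.12), ∇L = (9.6, -28.8) → (0.04, -0.12) − 0.02·(9.6, -28.8) = (-0.152, 0.456)
∂L/∂a at (-0.152, 0.456) = 1.92

1.92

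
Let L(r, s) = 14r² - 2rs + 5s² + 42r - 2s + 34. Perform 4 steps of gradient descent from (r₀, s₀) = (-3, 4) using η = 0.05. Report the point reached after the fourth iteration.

∇L = (28r - 2s + 42, -2r + 10s - 2)
(r₁, s₁) = (-3, 4) − 0.05·(-50, 44) = (-0.5, 1.8)
(r₂, s₂) = (-0.5, 1.8) − 0.05·(24.4, 17) = (-1.72, 0.95)
(r₃, s₃) = (-1.72, 0.95) − 0.05·(-8.06, 10.94) = (-1.317, 0.403)
(r₄, s₄) = (-1.317, 0.403) − 0.05·(4.318, 4.664) = (-1.5329, 0.1698)

(-1.5329, 0.1698)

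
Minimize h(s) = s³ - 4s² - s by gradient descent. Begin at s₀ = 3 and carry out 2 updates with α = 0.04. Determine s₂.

h′(s) = 3s² - 8s - 1
s₁ = 3 − 0.04·2 = 2.92
s₂ = 2.92 − 0.04·1.2192 = 2.871232

2.871232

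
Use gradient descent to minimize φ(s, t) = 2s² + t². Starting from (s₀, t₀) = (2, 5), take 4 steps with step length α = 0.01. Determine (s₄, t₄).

∇φ = (4s, 2t)
Step 1: at (2, 5), ∇φ = (8, 10) → (2, 5) − 0.01·(8, 10) = (1.92, 4.9)
Step 2: at (1.92, 4.9), ∇φ = (7.68, 9.8) → (1.92, 4.9) − 0.01·(7.68, 9.8) = (1.8432, 4.802)
Step 3: at (1.8432, 4.802), ∇φ = (7.3728, 9.604) → (1.8432, 4.802) − 0.01·(7.3728, 9.604) = (1.769472, 4.70596)
Step 4: at (1.769472, 4.70596), ∇φ = (7.077888, 9.41192) → (1.769472, 4.70596) − 0.01·(7.077888, 9.41192) = (1.69869312, 4.6118408)

(1.69869312, 4.6118408)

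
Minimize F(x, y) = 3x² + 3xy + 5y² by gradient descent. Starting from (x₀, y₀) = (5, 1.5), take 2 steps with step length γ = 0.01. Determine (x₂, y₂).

(4.3397, 0.94035)

∇F = (6x + 3y, 3x + 10y)
(x₁, y₁) = (5, 1.5) − 0.01·(34.5, 30) = (4.655, 1.2)
(x₂, y₂) = (4.655, 1.2) − 0.01·(31.53, 25.965) = (4.3397, 0.94035)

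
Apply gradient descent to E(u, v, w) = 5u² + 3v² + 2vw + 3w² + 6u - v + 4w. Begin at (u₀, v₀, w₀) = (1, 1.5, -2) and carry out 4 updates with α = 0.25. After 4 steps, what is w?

-0.875

∇E = (10u + 6, 6v + 2w - 1, 2v + 6w + 4)
Step 1: at (1, 1.5, -2), ∇E = (16, 4, -5) → (1, 1.5, -2) − 0.25·(16, 4, -5) = (-3, 0.5, -0.75)
Step 2: at (-3, 0.5, -0.75), ∇E = (-24, 0.5, 0.5) → (-3, 0.5, -0.75) − 0.25·(-24, 0.5, 0.5) = (3, 0.375, -0.875)
Step 3: at (3, 0.375, -0.875), ∇E = (36, -0.5, -0.5) → (3, 0.375, -0.875) − 0.25·(36, -0.5, -0.5) = (-6, 0.5, -0.75)
Step 4: at (-6, 0.5, -0.75), ∇E = (-54, 0.5, 0.5) → (-6, 0.5, -0.75) − 0.25·(-54, 0.5, 0.5) = (7.5, 0.375, -0.875)
w = -0.875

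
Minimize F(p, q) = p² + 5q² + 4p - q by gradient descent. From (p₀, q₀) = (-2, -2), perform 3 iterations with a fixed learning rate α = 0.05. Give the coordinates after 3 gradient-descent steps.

∇F = (2p + 4, 10q - 1)
(p₁, q₁) = (-2, -2) − 0.05·(0, -21) = (-2, -0.95)
(p₂, q₂) = (-2, -0.95) − 0.05·(0, -10.5) = (-2, -0.425)
(p₃, q₃) = (-2, -0.425) − 0.05·(0, -5.25) = (-2, -0.1625)

(-2, -0.1625)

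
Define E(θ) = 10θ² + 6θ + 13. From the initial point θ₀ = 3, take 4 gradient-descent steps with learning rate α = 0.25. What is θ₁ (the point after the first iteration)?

-13.5

E′(θ) = 20θ + 6
Step 1: E′(3) = 66; θ₁ = 3 − 0.25·66 = -13.5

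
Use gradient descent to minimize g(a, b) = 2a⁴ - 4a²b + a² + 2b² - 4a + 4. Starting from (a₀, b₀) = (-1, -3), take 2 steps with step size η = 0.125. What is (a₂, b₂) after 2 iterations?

(-53.171875, 6.53125)

∇g = (8a³ - 8ab + 2a - 4, -4a² + 4b)
(a₁, b₁) = (-1, -3) − 0.125·(-38, -16) = (3.75, -1)
(a₂, b₂) = (3.75, -1) − 0.125·(455.375, -60.25) = (-53.171875, 6.53125)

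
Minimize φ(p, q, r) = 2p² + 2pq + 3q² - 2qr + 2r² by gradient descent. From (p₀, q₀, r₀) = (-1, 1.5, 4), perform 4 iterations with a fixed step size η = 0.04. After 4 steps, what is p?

-0.87664896

∇φ = (4p + 2q, 2p + 6q - 2r, -2q + 4r)
(p₁, q₁, r₁) = (-1, 1.5, 4) − 0.04·(-1, -1, 13) = (-0.96, 1.54, 3.48)
(p₂, q₂, r₂) = (-0.96, 1.54, 3.48) − 0.04·(-0.76, 0.36, 10.84) = (-0.9296, 1.5256, 3.0464)
(p₃, q₃, r₃) = (-0.9296, 1.5256, 3.0464) − 0.04·(-0.6672, 1.2016, 9.1344) = (-0.902912, 1.477536, 2.681024)
(p₄, q₄, r₄) = (-0.902912, 1.477536, 2.681024) − 0.04·(-0.656576, 1.697344, 7.769024) = (-0.87664896, 1.40964224, 2.37026304)
p = -0.87664896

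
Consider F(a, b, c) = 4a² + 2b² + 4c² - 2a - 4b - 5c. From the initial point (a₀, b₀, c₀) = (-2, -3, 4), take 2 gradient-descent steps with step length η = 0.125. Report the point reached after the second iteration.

∇F = (8a - 2, 4b - 4, 8c - 5)
Step 1: at (-2, -3, 4), ∇F = (-18, -16, 27) → (-2, -3, 4) − 0.125·(-18, -16, 27) = (0.25, -1, 0.625)
Step 2: at (0.25, -1, 0.625), ∇F = (0, -8, 0) → (0.25, -1, 0.625) − 0.125·(0, -8, 0) = (0.25, 0, 0.625)

(0.25, 0, 0.625)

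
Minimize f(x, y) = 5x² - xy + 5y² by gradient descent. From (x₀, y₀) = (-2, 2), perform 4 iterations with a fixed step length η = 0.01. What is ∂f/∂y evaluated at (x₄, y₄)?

13.80329302

∇f = (10x - y, -x + 10y)
(x₁, y₁) = (-2, 2) − 0.01·(-22, 22) = (-1.78, 1.78)
(x₂, y₂) = (-1.78, 1.78) − 0.01·(-19.58, 19.58) = (-1.5842, 1.5842)
(x₃, y₃) = (-1.5842, 1.5842) − 0.01·(-17.4262, 17.4262) = (-1.409938, 1.409938)
(x₄, y₄) = (-1.409938, 1.409938) − 0.01·(-15.509318, 15.509318) = (-1.25484482, 1.25484482)
∂f/∂y at (-1.25484482, 1.25484482) = 13.80329302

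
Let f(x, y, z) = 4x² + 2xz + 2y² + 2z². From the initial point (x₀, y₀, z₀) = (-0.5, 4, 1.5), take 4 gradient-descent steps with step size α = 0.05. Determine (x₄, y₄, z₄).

∇f = (8x + 2z, 4y, 2x + 4z)
(x₁, y₁, z₁) = (-0.5, 4, 1.5) − 0.05·(-1, 16, 5) = (-0.45, 3.2, 1.25)
(x₂, y₂, z₂) = (-0.45, 3.2, 1.25) − 0.05·(-1.1, 12.8, 4.1) = (-0.395, 2.56, 1.045)
(x₃, y₃, z₃) = (-0.395, 2.56, 1.045) − 0.05·(-1.07, 10.24, 3.39) = (-0.3415, 2.048, 0.8755)
(x₄, y₄, z₄) = (-0.3415, 2.048, 0.8755) − 0.05·(-0.981, 8.192, 2.819) = (-0.29245, 1.6384, 0.73455)

(-0.29245, 1.6384, 0.73455)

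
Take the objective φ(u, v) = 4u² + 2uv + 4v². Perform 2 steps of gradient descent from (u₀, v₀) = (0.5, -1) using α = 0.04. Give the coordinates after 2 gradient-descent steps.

∇φ = (8u + 2v, 2u + 8v)
Step 1: at (0.5, -1), ∇φ = (2, -7) → (0.5, -1) − 0.04·(2, -7) = (0.42, -0.72)
Step 2: at (0.42, -0.72), ∇φ = (1.92, -4.92) → (0.42, -0.72) − 0.04·(1.92, -4.92) = (0.3432, -0.5232)

(0.3432, -0.5232)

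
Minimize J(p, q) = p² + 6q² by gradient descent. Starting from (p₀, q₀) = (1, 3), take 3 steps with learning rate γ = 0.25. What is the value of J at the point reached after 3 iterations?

3456.015625

∇J = (2p, 12q)
Step 1: at (1, 3), ∇J = (2, 36) → (1, 3) − 0.25·(2, 36) = (0.5, -6)
Step 2: at (0.5, -6), ∇J = (1, -72) → (0.5, -6) − 0.25·(1, -72) = (0.25, 12)
Step 3: at (0.25, 12), ∇J = (0.5, 144) → (0.25, 12) − 0.25·(0.5, 144) = (0.125, -24)
J(0.125, -24) = 3456.015625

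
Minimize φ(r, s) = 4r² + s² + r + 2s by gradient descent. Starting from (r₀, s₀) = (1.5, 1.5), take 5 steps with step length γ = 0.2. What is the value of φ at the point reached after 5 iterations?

-0.9608412416

∇φ = (8r + 1, 2s + 2)
(r₁, s₁) = (1.5, 1.5) − 0.2·(13, 5) = (-1.1, 0.5)
(r₂, s₂) = (-1.1, 0.5) − 0.2·(-7.8, 3) = (0.46, -0.1)
(r₃, s₃) = (0.46, -0.1) − 0.2·(4.68, 1.8) = (-0.476, -0.46)
(r₄, s₄) = (-0.476, -0.46) − 0.2·(-2.808, 1.08) = (0.0856, -0.676)
(r₅, s₅) = (0.0856, -0.676) − 0.2·(1.6848, 0.648) = (-0.25136, -0.8056)
φ(-0.25136, -0.8056) = -0.9608412416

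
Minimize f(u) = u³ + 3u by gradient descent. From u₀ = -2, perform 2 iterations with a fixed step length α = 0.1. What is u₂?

f′(u) = 3u² + 3
Step 1: f′(-2) = 15; u₁ = -2 − 0.1·15 = -3.5
Step 2: f′(-3.5) = 39.75; u₂ = -3.5 − 0.1·39.75 = -7.475

-7.475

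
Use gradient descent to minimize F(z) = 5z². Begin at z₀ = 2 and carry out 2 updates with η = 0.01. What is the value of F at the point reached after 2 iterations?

13.122

F′(z) = 10z
Step 1: F′(2) = 20; z₁ = 2 − 0.01·20 = 1.8
Step 2: F′(1.8) = 18; z₂ = 1.8 − 0.01·18 = 1.62
F(1.62) = 13.122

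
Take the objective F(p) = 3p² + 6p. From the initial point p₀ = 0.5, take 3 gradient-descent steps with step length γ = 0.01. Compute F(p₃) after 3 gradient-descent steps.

1.656621022128

F′(p) = 6p + 6
p₁ = 0.5 − 0.01·9 = 0.41
p₂ = 0.41 − 0.01·8.46 = 0.3254
p₃ = 0.3254 − 0.01·7.9524 = 0.245876
F(0.245876) = 1.656621022128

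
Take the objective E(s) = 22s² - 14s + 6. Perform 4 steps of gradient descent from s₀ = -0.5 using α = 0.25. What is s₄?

-8181.5

E′(s) = 44s - 14
s₁ = -0.5 − 0.25·(-36) = 8.5
s₂ = 8.5 − 0.25·360 = -81.5
s₃ = -81.5 − 0.25·(-3600) = 818.5
s₄ = 818.5 − 0.25·36000 = -8181.5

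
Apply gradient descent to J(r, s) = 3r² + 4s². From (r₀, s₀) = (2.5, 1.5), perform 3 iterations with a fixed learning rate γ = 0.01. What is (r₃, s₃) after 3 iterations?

∇J = (6r, 8s)
Step 1: at (2.5, 1.5), ∇J = (15, 12) → (2.5, 1.5) − 0.01·(15, 12) = (2.35, 1.38)
Step 2: at (2.35, 1.38), ∇J = (14.1, 11.04) → (2.35, 1.38) − 0.01·(14.1, 11.04) = (2.209, 1.2696)
Step 3: at (2.209, 1.2696), ∇J = (13.254, 10.1568) → (2.209, 1.2696) − 0.01·(13.254, 10.1568) = (2.07646, 1.168032)

(2.07646, 1.168032)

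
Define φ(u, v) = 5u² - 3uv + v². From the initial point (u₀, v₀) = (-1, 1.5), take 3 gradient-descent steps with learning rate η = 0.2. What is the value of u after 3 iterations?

∇φ = (10u - 3v, -3u + 2v)
Step 1: at (-1, 1.5), ∇φ = (-14.5, 6) → (-1, 1.5) − 0.2·(-14.5, 6) = (1.9, 0.3)
Step 2: at (1.9, 0.3), ∇φ = (18.1, -5.1) → (1.9, 0.3) − 0.2·(18.1, -5.1) = (-1.72, 1.32)
Step 3: at (-1.72, 1.32), ∇φ = (-21.16, 7.8) → (-1.72, 1.32) − 0.2·(-21.16, 7.8) = (2.512, -0.24)
u = 2.512

2.512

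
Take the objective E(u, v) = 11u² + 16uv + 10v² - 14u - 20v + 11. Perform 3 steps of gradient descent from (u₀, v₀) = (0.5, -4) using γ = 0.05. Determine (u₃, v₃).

(2.3805, 1.132)

∇E = (22u + 16v - 14, 16u + 20v - 20)
Step 1: at (0.5, -4), ∇E = (-67, -92) → (0.5, -4) − 0.05·(-67, -92) = (3.85, 0.6)
Step 2: at (3.85, 0.6), ∇E = (80.3, 53.6) → (3.85, 0.6) − 0.05·(80.3, 53.6) = (-0.165, -2.08)
Step 3: at (-0.165, -2.08), ∇E = (-50.91, -64.24) → (-0.165, -2.08) − 0.05·(-50.91, -64.24) = (2.3805, 1.132)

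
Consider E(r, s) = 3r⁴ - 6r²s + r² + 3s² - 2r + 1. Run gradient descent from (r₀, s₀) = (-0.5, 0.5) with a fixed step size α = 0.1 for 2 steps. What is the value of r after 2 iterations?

-0.17555

∇E = (12r³ - 12rs + 2r - 2, -6r² + 6s)
Step 1: at (-0.5, 0.5), ∇E = (-1.5, 1.5) → (-0.5, 0.5) − 0.1·(-1.5, 1.5) = (-0.35, 0.35)
Step 2: at (-0.35, 0.35), ∇E = (-1.7445, 1.365) → (-0.35, 0.35) − 0.1·(-1.7445, 1.365) = (-0.17555, 0.2135)
r = -0.17555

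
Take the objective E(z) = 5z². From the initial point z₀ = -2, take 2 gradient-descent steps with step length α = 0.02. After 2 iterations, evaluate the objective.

E′(z) = 10z
z₁ = -2 − 0.02·(-20) = -1.6
z₂ = -1.6 − 0.02·(-16) = -1.28
E(-1.28) = 8.192

8.192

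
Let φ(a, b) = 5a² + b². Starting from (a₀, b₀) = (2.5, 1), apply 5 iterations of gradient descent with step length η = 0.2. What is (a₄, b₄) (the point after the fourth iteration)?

(2.5, 0.1296)

∇φ = (10a, 2b)
Step 1: at (2.5, 1), ∇φ = (25, 2) → (2.5, 1) − 0.2·(25, 2) = (-2.5, 0.6)
Step 2: at (-2.5, 0.6), ∇φ = (-25, 1.2) → (-2.5, 0.6) − 0.2·(-25, 1.2) = (2.5, 0.36)
Step 3: at (2.5, 0.36), ∇φ = (25, 0.72) → (2.5, 0.36) − 0.2·(25, 0.72) = (-2.5, 0.216)
Step 4: at (-2.5, 0.216), ∇φ = (-25, 0.432) → (-2.5, 0.216) − 0.2·(-25, 0.432) = (2.5, 0.1296)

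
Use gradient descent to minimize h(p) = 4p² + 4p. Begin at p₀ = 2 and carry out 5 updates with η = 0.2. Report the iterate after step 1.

h′(p) = 8p + 4
p₁ = 2 − 0.2·20 = -2

-2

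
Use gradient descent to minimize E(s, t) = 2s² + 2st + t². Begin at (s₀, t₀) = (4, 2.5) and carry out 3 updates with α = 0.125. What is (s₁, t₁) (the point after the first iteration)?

(1.375, 0.875)

∇E = (4s + 2t, 2s + 2t)
Step 1: at (4, 2.5), ∇E = (21, 13) → (4, 2.5) − 0.125·(21, 13) = (1.375, 0.875)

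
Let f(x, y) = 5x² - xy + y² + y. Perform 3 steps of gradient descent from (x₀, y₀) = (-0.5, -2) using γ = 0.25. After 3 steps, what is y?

-0.8671875

∇f = (10x - y, -x + 2y + 1)
Step 1: at (-0.5, -2), ∇f = (-3, -2.5) → (-0.5, -2) − 0.25·(-3, -2.5) = (0.25, -1.375)
Step 2: at (0.25, -1.375), ∇f = (3.875, -2) → (0.25, -1.375) − 0.25·(3.875, -2) = (-0.71875, -0.875)
Step 3: at (-0.71875, -0.875), ∇f = (-6.3125, -0.03125) → (-0.71875, -0.875) − 0.25·(-6.3125, -0.03125) = (0.859375, -0.8671875)
y = -0.8671875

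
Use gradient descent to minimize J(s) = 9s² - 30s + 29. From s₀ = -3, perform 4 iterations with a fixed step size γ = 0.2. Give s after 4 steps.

J′(s) = 18s - 30
Step 1: J′(-3) = -84; s₁ = -3 − 0.2·(-84) = 13.8
Step 2: J′(13.8) = 218.4; s₂ = 13.8 − 0.2·218.4 = -29.88
Step 3: J′(-29.88) = -567.84; s₃ = -29.88 − 0.2·(-567.84) = 83.688
Step 4: J′(83.688) = 1476.384; s₄ = 83.688 − 0.2·1476.384 = -211.5888

-211.5888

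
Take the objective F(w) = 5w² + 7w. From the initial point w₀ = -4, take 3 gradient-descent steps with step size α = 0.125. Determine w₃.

-0.6484375

F′(w) = 10w + 7
Step 1: F′(-4) = -33; w₁ = -4 − 0.125·(-33) = 0.125
Step 2: F′(0.125) = 8.25; w₂ = 0.125 − 0.125·8.25 = -0.90625
Step 3: F′(-0.90625) = -2.0625; w₃ = -0.90625 − 0.125·(-2.0625) = -0.6484375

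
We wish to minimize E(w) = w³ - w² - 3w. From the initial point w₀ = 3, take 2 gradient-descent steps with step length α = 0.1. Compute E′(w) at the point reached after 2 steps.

E′(w) = 3w² - 2w - 3
Step 1: E′(3) = 18; w₁ = 3 − 0.1·18 = 1.2
Step 2: E′(1.2) = -1.08; w₂ = 1.2 − 0.1·(-1.08) = 1.308
E′(w) at (1.308) = -0.483408

-0.483408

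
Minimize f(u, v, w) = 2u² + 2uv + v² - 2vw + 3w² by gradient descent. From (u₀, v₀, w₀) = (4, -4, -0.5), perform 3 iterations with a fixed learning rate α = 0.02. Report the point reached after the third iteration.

∇f = (4u + 2v, 2u + 2v - 2w, -2v + 6w)
Step 1: at (4, -4, -0.5), ∇f = (8, 1, 5) → (4, -4, -0.5) − 0.02·(8, 1, 5) = (3.84, -4.02, -0.6)
Step 2: at (3.84, -4.02, -0.6), ∇f = (7.32, 0.84, 4.44) → (3.84, -4.02, -0.6) − 0.02·(7.32, 0.84, 4.44) = (3.6936, -4.0368, -0.6888)
Step 3: at (3.6936, -4.0368, -0.6888), ∇f = (6.7008, 0.6912, 3.9408) → (3.6936, -4.0368, -0.6888) − 0.02·(6.7008, 0.6912, 3.9408) = (3.559584, -4.050624, -0.767616)

(3.559584, -4.050624, -0.767616)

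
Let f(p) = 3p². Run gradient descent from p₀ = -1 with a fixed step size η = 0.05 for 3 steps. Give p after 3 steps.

-0.343

f′(p) = 6p
p₁ = -1 − 0.05·(-6) = -0.7
p₂ = -0.7 − 0.05·(-4.2) = -0.49
p₃ = -0.49 − 0.05·(-2.94) = -0.343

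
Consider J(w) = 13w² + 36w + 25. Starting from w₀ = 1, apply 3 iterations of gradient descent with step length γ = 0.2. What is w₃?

J′(w) = 26w + 36
Step 1: J′(1) = 62; w₁ = 1 − 0.2·62 = -11.4
Step 2: J′(-11.4) = -260.4; w₂ = -11.4 − 0.2·(-260.4) = 40.68
Step 3: J′(40.68) = 1093.68; w₃ = 40.68 − 0.2·1093.68 = -178.056

-178.056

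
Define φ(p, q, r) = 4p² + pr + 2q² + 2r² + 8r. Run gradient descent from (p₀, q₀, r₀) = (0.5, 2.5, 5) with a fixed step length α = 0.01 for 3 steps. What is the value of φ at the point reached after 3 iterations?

∇φ = (8p + r, 4q, p + 4r + 8)
(p₁, q₁, r₁) = (0.5, 2.5, 5) − 0.01·(9, 10, 28.5) = (0.41, 2.4, 4.715)
(p₂, q₂, r₂) = (0.41, 2.4, 4.715) − 0.01·(7.995, 9.6, 27.27) = (0.33005, 2.304, 4.4423)
(p₃, q₃, r₃) = (0.33005, 2.304, 4.4423) − 0.01·(7.0827, 9.216, 26.09925) = (0.259223, 2.21184, 4.1813075)
φ(0.259223, 2.21184, 4.1813075) = 79.554274519301

79.554274519301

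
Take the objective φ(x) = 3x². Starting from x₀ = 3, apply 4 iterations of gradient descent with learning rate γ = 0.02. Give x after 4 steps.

1.79908608

φ′(x) = 6x
x₁ = 3 − 0.02·18 = 2.64
x₂ = 2.64 − 0.02·15.84 = 2.3232
x₃ = 2.3232 − 0.02·13.9392 = 2.044416
x₄ = 2.044416 − 0.02·12.266496 = 1.79908608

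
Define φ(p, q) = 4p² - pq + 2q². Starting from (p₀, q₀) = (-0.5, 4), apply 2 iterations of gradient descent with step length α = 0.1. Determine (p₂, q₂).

(0.295, 1.44)

∇φ = (8p - q, -p + 4q)
Step 1: at (-0.5, 4), ∇φ = (-8, 16.5) → (-0.5, 4) − 0.1·(-8, 16.5) = (0.3, 2.35)
Step 2: at (0.3, 2.35), ∇φ = (0.05, 9.1) → (0.3, 2.35) − 0.1·(0.05, 9.1) = (0.295, 1.44)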